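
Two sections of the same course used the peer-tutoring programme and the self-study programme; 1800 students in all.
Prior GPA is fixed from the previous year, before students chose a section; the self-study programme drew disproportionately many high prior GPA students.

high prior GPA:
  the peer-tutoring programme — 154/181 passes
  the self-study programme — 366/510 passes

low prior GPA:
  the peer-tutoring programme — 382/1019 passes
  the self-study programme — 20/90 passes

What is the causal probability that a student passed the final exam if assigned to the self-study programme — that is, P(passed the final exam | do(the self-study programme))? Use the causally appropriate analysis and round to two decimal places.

0.41

The stratified and pooled comparisons disagree (the peer-tutoring programme wins within each prior GPA band; the self-study programme wins overall), so the answer turns on the causal role of prior GPA band.
Since prior GPA band is a pre-existing factor (not a product of the teaching method) and it affects the outcome on its own, it is a confounder. The stratified rates, not the pooled rate, identify the causal effect.
Standardising the self-study programme to the population prior GPA band mix: 0.384·366/510 + 0.616·20/90 = 0.412.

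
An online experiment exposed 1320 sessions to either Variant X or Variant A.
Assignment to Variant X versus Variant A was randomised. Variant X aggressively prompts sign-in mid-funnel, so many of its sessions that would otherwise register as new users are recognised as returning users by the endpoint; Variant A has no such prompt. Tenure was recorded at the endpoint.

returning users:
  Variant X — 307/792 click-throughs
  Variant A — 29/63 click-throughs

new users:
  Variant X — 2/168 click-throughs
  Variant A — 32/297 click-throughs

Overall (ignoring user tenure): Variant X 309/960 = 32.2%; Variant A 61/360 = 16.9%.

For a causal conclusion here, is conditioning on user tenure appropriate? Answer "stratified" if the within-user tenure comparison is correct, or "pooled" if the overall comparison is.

pooled

User tenure is downstream of the variant. One should not condition on a consequence of treatment, so the overall rates are the right comparison.
Pooled: Variant X 32.2% vs Variant A 16.9%; Variant X is higher overall.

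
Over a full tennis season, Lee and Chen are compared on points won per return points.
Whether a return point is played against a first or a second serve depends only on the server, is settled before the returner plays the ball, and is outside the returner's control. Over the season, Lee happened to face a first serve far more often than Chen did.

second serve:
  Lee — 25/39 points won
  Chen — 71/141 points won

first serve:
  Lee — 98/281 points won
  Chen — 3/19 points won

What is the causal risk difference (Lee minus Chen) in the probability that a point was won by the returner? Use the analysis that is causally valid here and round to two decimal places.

+0.17

The serve type-specific comparison favours Lee throughout, but the pooled figures favour Chen. The question is whether to condition on serve type.
Here serve type is a common cause — it drives both which player a case falls under and the outcome. The crude comparison mixes populations; the stratum-specific rates are the causally relevant ones.
Adjusting over the population distribution of serve type: 0.375·(0.641−0.504) + 0.625·(0.349−0.158) = +0.171.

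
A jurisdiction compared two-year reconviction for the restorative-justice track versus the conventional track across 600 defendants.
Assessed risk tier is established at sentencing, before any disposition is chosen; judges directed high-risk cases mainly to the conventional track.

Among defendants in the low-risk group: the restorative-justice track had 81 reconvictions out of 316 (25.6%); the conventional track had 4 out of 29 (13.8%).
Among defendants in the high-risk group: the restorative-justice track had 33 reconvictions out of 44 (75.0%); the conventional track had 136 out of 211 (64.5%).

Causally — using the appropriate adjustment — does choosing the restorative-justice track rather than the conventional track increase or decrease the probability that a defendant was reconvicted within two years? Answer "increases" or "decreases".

increases

the conventional track is lower inside every assessed risk tier stratum but the restorative-justice track is lower in aggregate. Whether to stratify depends on how assessed risk tier relates to the disposition.
Assessed risk tier satisfies the back-door criterion: it is not a descendant of the disposition, and it blocks the spurious path from disposition to outcome. Adjusting for it (i.e., using the within-assessed risk tier rates) gives the causal effect.
Within each level — low-risk: 25.6% vs 13.8%; high-risk: 75.0% vs 64.5% — the conventional track is lower every time.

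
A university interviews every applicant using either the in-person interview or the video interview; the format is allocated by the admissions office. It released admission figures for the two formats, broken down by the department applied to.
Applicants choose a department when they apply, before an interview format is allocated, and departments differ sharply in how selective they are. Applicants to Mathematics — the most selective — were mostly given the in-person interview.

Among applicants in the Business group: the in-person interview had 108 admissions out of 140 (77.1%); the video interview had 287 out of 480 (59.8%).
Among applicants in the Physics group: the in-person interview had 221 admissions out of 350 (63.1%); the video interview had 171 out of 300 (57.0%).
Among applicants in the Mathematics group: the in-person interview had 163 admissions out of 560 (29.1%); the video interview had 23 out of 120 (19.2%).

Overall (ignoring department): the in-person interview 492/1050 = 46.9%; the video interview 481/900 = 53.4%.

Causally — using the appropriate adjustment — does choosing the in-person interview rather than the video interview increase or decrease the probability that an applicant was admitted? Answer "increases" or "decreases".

The stratified and pooled comparisons disagree (the in-person interview wins within each department; the video interview wins overall), so the answer turns on the causal role of department.
Since department is a pre-existing factor (not a product of the interview format) and it affects the outcome on its own, it is a confounder. The stratified rates, not the pooled rate, identify the causal effect.
Within each level — Business: 77.1% vs 59.8%; Physics: 63.1% vs 57.0%; Mathematics: 29.1% vs 19.2% — the in-person interview is higher every time.

increases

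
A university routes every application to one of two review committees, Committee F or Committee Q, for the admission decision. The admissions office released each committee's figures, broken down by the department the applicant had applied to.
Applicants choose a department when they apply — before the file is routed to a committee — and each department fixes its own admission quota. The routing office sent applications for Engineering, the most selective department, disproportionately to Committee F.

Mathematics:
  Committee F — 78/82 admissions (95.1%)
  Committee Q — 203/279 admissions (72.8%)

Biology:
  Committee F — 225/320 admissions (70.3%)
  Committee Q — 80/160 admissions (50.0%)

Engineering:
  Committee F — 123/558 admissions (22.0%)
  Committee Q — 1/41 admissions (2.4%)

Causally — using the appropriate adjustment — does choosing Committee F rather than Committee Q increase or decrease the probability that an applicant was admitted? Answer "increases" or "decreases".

Since department is a pre-existing factor (not a product of the review committee) and it affects the outcome on its own, it is a confounder. The stratified rates, not the pooled rate, identify the causal effect.
Within each level — Mathematics: 95.1% vs 72.8%; Biology: 70.3% vs 50.0%; Engineering: 22.0% vs 2.4% — Committee F is higher every time.

increases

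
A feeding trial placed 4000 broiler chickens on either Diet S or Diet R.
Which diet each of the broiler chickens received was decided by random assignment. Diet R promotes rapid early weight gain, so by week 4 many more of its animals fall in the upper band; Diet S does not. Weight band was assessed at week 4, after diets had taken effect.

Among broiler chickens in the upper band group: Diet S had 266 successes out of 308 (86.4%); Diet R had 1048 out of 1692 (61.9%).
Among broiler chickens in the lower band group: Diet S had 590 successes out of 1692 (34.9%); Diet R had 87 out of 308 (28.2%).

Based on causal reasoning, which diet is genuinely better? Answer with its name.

Week-4 weight band here is a post-treatment variable shaped by the diet; conditioning on it would introduce bias rather than remove it. The overall comparison is the causal one.
Pooled: Diet S 42.8% vs Diet R 56.8%; Diet R is higher overall.

Diet R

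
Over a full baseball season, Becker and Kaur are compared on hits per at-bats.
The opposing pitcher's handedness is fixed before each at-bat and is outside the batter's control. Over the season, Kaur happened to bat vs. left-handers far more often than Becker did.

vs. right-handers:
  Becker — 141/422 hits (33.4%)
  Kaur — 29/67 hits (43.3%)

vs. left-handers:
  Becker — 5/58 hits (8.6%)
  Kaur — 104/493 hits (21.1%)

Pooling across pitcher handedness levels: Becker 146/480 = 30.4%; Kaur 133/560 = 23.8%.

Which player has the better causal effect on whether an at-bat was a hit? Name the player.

Here pitcher handedness is a common cause — it drives both which player a case falls under and the outcome. The crude comparison mixes populations; the stratum-specific rates are the causally relevant ones.
Within each level — vs. right-handers: 33.4% vs 43.3%; vs. left-handers: 8.6% vs 21.1% — Kaur is higher every time.

Kaur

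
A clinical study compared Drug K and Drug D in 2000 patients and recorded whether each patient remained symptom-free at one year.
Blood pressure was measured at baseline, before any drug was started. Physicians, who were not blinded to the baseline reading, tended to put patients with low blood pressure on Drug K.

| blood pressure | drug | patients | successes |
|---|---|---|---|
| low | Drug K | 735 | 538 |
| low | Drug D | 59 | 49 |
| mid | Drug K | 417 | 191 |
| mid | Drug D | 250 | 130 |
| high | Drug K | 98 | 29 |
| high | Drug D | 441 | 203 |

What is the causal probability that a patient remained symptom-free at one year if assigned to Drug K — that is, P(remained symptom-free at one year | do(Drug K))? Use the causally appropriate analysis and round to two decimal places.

The blood pressure-specific comparison favours Drug D throughout, but the pooled figures favour Drug K. The question is whether to condition on blood pressure.
Blood pressure satisfies the back-door criterion: it is not a descendant of the drug, and it blocks the spurious path from drug to outcome. Adjusting for it (i.e., using the within-blood pressure rates) gives the causal effect.
Standardising Drug K to the population blood pressure mix: 0.397·538/735 + 0.334·191/417 + 0.270·29/98 = 0.523.

0.52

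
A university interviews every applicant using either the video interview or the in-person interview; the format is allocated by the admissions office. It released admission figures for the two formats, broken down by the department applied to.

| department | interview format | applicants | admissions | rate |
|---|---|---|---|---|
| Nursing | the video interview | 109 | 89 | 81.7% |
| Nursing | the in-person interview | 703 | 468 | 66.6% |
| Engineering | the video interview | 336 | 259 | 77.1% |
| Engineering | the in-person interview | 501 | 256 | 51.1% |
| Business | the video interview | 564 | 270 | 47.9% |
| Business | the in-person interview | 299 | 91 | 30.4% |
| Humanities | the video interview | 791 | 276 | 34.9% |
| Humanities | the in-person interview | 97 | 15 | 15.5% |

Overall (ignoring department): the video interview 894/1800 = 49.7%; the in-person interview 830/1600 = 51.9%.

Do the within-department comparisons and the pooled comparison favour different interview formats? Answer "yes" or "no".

yes

Within each department level (Nursing 81.7% vs 66.6%; Engineering 77.1% vs 51.1%; Business 47.9% vs 30.4%; Humanities 34.9% vs 15.5%), the video interview has the higher rate every time. Pooled: 49.7% vs 51.9% — the in-person interview has the higher rate overall. The two comparisons disagree.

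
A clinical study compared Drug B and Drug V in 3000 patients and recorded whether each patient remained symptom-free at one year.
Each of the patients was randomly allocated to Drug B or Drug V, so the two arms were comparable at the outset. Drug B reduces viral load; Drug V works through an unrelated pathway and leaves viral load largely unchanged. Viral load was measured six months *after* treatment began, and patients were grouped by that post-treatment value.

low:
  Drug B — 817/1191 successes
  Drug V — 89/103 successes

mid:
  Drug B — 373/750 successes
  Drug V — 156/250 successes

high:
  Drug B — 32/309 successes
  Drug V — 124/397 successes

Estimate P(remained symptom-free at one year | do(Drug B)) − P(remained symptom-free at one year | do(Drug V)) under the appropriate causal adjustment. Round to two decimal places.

The stratified and pooled comparisons disagree (Drug V wins within each viral load; Drug B wins overall), so the answer turns on the causal role of viral load.
Because the drug influences viral load, viral load is a post-treatment mediator, not a confounder. Stratifying on it would bias the estimate; the causal effect is the crude pooled difference.
The causal difference is the pooled difference: 0.543 − 0.492 = +0.051.

+0.05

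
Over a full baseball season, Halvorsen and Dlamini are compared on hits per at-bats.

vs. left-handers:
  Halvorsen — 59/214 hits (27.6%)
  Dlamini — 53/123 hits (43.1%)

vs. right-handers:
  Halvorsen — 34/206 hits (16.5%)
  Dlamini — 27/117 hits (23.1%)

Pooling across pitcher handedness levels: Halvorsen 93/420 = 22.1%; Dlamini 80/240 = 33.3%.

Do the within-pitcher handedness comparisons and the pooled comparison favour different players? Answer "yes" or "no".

Within each pitcher handedness level (vs. left-handers 27.6% vs 43.1%; vs. right-handers 16.5% vs 23.1%), Dlamini has the higher rate every time. Pooled: 22.1% vs 33.3% — Dlamini has the higher rate overall. They agree.

no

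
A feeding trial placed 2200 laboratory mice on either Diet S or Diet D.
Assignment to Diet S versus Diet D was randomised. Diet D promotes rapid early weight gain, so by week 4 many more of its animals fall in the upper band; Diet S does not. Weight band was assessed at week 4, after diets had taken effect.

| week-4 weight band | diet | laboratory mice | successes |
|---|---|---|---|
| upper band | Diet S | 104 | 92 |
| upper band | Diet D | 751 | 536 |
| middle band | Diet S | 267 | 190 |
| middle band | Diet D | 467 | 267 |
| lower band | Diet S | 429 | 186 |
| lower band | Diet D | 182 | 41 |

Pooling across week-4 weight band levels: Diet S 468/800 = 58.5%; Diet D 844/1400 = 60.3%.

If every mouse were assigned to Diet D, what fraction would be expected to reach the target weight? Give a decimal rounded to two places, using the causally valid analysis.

The distribution of week-4 weight band is itself part of what the diet does — it is an intermediate outcome. Holding it fixed would remove that part of the effect; the total effect is the pooled difference.
So P(outcome | do(Diet D)) is just the pooled rate for Diet D: 844/1400 = 0.603.

0.60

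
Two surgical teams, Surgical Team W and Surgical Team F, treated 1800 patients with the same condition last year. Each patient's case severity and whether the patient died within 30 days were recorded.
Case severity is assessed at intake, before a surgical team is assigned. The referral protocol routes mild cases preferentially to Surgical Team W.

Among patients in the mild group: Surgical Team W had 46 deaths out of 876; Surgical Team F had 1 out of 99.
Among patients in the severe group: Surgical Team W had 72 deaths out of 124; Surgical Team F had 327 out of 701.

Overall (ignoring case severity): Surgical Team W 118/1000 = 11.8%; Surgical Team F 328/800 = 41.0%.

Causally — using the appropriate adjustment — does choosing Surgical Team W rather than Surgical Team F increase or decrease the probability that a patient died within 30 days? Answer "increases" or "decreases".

Since case severity is a pre-existing factor (not a product of the surgical team) and it affects the outcome on its own, it is a confounder. The stratified rates, not the pooled rate, identify the causal effect.
Within each level — mild: 5.3% vs 1.0%; severe: 58.1% vs 46.6% — Surgical Team F is lower every time.

increases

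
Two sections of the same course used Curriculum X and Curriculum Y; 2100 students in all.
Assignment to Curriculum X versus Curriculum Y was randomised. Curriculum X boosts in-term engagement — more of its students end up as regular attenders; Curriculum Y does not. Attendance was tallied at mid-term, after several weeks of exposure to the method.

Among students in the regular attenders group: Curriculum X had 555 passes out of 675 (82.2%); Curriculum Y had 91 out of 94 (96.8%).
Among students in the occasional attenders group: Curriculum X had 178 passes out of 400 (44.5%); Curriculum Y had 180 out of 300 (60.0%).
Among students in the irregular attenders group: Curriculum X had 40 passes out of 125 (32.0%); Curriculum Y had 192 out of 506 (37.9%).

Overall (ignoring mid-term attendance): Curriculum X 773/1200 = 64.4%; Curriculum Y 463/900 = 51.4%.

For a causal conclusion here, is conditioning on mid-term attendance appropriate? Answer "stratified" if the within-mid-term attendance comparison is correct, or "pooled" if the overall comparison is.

pooled

Mid-term attendance is downstream of the teaching method. One should not condition on a consequence of treatment, so the overall rates are the right comparison.
Pooled: Curriculum X 64.4% vs Curriculum Y 51.4%; Curriculum X is higher overall.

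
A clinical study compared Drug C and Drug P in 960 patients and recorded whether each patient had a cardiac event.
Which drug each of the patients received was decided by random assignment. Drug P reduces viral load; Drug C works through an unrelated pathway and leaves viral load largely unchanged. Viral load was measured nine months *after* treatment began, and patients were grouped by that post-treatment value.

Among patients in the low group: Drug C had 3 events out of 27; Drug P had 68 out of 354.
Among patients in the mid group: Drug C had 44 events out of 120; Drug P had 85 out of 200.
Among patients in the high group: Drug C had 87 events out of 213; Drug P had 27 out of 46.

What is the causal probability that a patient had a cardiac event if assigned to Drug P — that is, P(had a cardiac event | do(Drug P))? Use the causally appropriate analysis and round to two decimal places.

Stratifying would compare drugs among patients the drugs themselves sorted into viral load groups — a form of selection on an intermediate. The unconditioned pooled rates give the total causal effect.
So P(outcome | do(Drug P)) is just the pooled rate for Drug P: 180/600 = 0.300.

0.30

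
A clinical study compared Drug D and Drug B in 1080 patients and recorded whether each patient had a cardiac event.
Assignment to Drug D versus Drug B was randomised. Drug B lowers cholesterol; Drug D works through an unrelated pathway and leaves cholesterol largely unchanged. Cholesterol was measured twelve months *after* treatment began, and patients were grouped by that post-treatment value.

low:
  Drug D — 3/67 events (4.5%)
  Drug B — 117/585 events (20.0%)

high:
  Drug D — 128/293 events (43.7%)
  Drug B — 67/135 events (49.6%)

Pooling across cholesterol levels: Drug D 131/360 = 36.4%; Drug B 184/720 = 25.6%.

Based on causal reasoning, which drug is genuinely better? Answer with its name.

The cholesterol-specific comparison favours Drug D throughout, but the pooled figures favour Drug B. The question is whether to condition on cholesterol.
Because the drug influences cholesterol, cholesterol is a post-treatment mediator, not a confounder. Stratifying on it would bias the estimate; the causal effect is the crude pooled difference.
Pooled: Drug D 36.4% vs Drug B 25.6%; Drug B is lower overall.

Drug B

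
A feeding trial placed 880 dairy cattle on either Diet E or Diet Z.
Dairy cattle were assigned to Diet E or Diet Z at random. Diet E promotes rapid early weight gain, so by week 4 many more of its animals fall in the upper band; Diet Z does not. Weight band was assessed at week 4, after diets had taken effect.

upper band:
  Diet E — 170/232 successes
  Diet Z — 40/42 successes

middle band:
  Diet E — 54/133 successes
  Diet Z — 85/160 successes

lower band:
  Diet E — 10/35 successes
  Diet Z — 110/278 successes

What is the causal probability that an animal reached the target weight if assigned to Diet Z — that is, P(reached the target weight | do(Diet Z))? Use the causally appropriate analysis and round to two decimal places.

0.49

Week-4 weight band is recorded after the diet and is itself shifted by it — it sits on the causal path from diet to outcome. Conditioning on a mediator would strip out part of the effect we want; the pooled comparison gives the total causal effect.
So P(outcome | do(Diet Z)) is just the pooled rate for Diet Z: 235/480 = 0.490.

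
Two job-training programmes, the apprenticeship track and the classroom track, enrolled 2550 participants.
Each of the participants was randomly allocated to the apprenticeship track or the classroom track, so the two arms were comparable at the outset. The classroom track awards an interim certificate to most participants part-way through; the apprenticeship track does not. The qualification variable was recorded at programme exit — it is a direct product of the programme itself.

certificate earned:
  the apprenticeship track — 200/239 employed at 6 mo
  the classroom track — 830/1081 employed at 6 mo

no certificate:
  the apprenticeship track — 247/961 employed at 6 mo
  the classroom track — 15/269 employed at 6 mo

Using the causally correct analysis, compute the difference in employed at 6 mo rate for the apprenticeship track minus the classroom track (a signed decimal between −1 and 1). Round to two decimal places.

The stratified and pooled comparisons disagree (the apprenticeship track wins within each qualification attained during the programme; the classroom track wins overall), so the answer turns on the causal role of qualification attained during the programme.
Qualification attained during the programme here is a post-treatment variable shaped by the programme; conditioning on it would introduce bias rather than remove it. The overall comparison is the causal one.
The causal difference is the pooled difference: 0.372 − 0.626 = -0.253.

-0.25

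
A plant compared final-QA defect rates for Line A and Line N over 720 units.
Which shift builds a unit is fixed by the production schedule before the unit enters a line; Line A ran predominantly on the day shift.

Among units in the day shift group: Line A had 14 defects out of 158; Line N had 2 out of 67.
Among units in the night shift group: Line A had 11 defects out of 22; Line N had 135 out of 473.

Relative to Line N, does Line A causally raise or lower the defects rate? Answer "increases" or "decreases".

increases

Line N is lower inside every shift stratum but Line A is lower in aggregate. Whether to stratify depends on how shift relates to the line.
Shift satisfies the back-door criterion: it is not a descendant of the line, and it blocks the spurious path from line to outcome. Adjusting for it (i.e., using the within-shift rates) gives the causal effect.
Within each level — day shift: 8.9% vs 3.0%; night shift: 50.0% vs 28.5% — Line N is lower every time.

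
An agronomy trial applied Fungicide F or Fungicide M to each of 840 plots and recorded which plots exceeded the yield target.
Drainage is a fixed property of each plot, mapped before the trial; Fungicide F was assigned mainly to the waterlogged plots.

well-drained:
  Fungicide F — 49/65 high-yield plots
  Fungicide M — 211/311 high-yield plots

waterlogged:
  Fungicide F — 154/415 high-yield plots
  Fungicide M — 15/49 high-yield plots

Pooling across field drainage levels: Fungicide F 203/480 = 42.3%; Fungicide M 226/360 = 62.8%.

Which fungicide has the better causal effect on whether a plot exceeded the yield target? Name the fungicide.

Fungicide F

The field drainage-specific comparison favours Fungicide F throughout, but the pooled figures favour Fungicide M. The question is whether to condition on field drainage.
Field drainage satisfies the back-door criterion: it is not a descendant of the fungicide, and it blocks the spurious path from fungicide to outcome. Adjusting for it (i.e., using the within-field drainage rates) gives the causal effect.
Within each level — well-drained: 75.4% vs 67.8%; waterlogged: 37.1% vs 30.6% — Fungicide F is higher every time.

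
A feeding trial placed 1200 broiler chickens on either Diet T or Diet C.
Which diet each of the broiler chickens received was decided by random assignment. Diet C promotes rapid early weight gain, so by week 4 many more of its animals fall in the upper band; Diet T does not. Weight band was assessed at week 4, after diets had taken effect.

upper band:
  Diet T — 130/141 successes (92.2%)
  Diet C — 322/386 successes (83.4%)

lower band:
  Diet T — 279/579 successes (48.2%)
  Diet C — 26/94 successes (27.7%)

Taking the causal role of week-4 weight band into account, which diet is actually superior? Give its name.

Week-4 weight band is recorded after the diet and is itself shifted by it — it sits on the causal path from diet to outcome. Conditioning on a mediator would strip out part of the effect we want; the pooled comparison gives the total causal effect.
Pooled: Diet T 56.8% vs Diet C 72.5%; Diet C is higher overall.

Diet C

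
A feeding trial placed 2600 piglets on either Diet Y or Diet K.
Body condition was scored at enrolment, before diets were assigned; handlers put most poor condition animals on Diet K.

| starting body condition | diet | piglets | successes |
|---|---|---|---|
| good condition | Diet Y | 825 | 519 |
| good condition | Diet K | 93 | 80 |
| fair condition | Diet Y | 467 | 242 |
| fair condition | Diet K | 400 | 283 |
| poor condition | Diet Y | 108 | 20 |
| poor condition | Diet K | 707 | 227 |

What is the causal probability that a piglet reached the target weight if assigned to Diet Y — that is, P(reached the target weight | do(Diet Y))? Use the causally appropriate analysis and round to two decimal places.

0.45

Since starting body condition is a pre-existing factor (not a product of the diet) and it affects the outcome on its own, it is a confounder. The stratified rates, not the pooled rate, identify the causal effect.
Standardising Diet Y to the population starting body condition mix: 0.353·519/825 + 0.333·242/467 + 0.313·20/108 = 0.453.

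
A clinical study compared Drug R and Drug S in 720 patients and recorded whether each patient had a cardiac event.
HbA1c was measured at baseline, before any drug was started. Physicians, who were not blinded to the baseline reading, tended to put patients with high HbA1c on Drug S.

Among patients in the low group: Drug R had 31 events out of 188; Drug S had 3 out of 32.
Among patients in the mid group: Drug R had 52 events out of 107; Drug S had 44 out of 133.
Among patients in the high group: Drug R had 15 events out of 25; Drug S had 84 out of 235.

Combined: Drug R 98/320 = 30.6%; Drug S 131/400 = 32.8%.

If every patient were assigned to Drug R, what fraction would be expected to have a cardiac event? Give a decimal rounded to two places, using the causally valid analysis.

HbA1c differs across drugs for reasons unrelated to any effect of the drug itself, and it separately predicts the outcome — a classic confounder. We must compare within HbA1c levels.
Standardising Drug R to the population HbA1c mix: 0.306·31/188 + 0.333·52/107 + 0.361·15/25 = 0.429.

0.43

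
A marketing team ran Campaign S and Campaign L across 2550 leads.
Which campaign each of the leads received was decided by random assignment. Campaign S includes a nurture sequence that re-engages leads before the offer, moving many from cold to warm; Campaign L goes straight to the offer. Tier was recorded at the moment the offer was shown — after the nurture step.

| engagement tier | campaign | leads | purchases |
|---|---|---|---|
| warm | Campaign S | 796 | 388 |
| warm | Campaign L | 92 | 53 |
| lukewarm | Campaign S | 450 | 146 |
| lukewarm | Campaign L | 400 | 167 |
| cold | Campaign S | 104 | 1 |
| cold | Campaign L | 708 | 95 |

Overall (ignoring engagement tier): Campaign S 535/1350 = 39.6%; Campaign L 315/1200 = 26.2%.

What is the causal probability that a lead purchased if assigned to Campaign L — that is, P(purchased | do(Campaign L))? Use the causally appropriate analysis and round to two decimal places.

0.26

The engagement tier-specific comparison favours Campaign L throughout, but the pooled figures favour Campaign S. The question is whether to condition on engagement tier.
Because the campaign influences engagement tier, engagement tier is a post-treatment mediator, not a confounder. Stratifying on it would bias the estimate; the causal effect is the crude pooled difference.
So P(outcome | do(Campaign L)) is just the pooled rate for Campaign L: 315/1200 = 0.263.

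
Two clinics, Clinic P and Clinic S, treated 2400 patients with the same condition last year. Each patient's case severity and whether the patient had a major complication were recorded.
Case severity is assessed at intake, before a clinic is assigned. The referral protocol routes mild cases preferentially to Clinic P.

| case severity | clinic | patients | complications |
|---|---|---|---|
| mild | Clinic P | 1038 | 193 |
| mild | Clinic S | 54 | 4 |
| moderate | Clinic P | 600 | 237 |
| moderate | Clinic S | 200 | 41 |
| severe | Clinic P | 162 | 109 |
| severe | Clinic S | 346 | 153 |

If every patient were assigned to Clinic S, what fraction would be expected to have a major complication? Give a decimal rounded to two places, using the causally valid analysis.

0.20

Within every case severity level Clinic S has the lower rate, yet pooled Clinic P does — Simpson's reversal.
Here case severity is a common cause — it drives both which clinic a case falls under and the outcome. The crude comparison mixes populations; the stratum-specific rates are the causally relevant ones.
Standardising Clinic S to the population case severity mix: 0.455·4/54 + 0.333·41/200 + 0.212·153/346 = 0.196.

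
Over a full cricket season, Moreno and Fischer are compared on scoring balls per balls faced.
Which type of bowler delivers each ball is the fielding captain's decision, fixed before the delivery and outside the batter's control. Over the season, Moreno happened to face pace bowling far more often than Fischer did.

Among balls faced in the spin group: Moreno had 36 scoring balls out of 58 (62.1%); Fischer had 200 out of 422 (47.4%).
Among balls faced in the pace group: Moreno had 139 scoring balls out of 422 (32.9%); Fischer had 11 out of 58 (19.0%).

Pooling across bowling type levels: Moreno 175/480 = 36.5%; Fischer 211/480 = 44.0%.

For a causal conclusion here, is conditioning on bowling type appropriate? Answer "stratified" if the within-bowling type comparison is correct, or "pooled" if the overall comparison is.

The bowling type-specific comparison favours Moreno throughout, but the pooled figures favour Fischer. The question is whether to condition on bowling type.
Bowling type differs across players for reasons unrelated to any effect of the player itself, and it separately predicts the outcome — a classic confounder. We must compare within bowling type levels.
Within each level — spin: 62.1% vs 47.4%; pace: 32.9% vs 19.0% — Moreno is higher every time.

stratified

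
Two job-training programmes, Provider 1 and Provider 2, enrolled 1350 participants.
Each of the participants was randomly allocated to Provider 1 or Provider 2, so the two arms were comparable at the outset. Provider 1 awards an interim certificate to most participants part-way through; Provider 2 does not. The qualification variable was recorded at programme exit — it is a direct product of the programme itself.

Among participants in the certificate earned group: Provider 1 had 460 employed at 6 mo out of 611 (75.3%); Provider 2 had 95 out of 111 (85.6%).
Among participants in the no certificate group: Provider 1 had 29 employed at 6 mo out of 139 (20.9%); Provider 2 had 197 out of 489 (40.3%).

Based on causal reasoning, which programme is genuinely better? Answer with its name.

Qualification attained during the programme here is a post-treatment variable shaped by the programme; conditioning on it would introduce bias rather than remove it. The overall comparison is the causal one.
Pooled: Provider 1 65.2% vs Provider 2 48.7%; Provider 1 is higher overall.

Provider 1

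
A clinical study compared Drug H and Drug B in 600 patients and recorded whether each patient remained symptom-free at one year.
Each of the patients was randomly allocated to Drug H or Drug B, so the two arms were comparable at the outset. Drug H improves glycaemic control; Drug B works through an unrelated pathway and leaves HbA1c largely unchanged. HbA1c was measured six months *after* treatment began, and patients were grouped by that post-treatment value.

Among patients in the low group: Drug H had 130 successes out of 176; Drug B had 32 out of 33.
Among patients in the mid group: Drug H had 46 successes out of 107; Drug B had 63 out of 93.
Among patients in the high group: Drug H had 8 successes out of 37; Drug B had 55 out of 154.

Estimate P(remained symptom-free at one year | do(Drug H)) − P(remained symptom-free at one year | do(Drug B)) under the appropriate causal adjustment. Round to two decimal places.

Drug B is higher inside every HbA1c stratum but Drug H is higher in aggregate. Whether to stratify depends on how HbA1c relates to the drug.
HbA1c is recorded after the drug and is itself shifted by it — it sits on the causal path from drug to outcome. Conditioning on a mediator would strip out part of the effect we want; the pooled comparison gives the total causal effect.
The causal difference is the pooled difference: 0.575 − 0.536 = +0.039.

+0.04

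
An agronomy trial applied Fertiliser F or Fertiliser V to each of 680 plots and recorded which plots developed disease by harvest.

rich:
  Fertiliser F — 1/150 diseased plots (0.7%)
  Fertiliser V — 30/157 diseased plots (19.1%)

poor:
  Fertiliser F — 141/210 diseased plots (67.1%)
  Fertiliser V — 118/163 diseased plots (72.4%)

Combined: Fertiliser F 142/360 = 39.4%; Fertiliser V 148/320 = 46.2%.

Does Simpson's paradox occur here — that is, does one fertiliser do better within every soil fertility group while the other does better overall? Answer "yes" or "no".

Within each soil fertility level (rich 0.7% vs 19.1%; poor 67.1% vs 72.4%), Fertiliser F has the lower rate every time. Pooled: 39.4% vs 46.2% — Fertiliser F has the lower rate overall. They agree.

no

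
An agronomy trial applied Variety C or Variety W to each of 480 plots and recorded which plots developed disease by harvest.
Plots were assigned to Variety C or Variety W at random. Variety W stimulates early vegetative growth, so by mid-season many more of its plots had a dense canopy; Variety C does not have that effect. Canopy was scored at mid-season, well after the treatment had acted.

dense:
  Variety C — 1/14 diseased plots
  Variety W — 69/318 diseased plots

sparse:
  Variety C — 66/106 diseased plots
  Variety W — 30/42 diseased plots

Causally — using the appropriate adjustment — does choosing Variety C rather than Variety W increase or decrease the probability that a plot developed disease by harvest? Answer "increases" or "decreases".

increases

Mid-season canopy is downstream of the variety. One should not condition on a consequence of treatment, so the overall rates are the right comparison.
Pooled: Variety C 55.8% vs Variety W 27.5%; Variety W is lower overall.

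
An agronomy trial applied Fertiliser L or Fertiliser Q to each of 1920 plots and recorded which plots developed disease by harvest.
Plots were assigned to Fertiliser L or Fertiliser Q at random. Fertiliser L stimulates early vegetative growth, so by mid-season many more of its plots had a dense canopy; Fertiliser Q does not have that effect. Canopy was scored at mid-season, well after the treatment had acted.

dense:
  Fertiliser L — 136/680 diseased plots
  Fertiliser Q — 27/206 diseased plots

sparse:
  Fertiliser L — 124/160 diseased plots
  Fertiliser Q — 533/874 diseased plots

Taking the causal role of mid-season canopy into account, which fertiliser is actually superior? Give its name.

The stratified and pooled comparisons disagree (Fertiliser Q wins within each mid-season canopy; Fertiliser L wins overall), so the answer turns on the causal role of mid-season canopy.
Mid-season canopy is recorded after the fertiliser and is itself shifted by it — it sits on the causal path from fertiliser to outcome. Conditioning on a mediator would strip out part of the effect we want; the pooled comparison gives the total causal effect.
Pooled: Fertiliser L 31.0% vs Fertiliser Q 51.9%; Fertiliser L is lower overall.

Fertiliser L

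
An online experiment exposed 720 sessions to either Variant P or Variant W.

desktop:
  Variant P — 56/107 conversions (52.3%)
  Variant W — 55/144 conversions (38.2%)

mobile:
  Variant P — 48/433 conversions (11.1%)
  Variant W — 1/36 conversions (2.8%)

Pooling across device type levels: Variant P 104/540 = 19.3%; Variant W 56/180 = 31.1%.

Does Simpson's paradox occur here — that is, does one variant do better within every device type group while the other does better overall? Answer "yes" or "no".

yes

Within each device type level (desktop 52.3% vs 38.2%; mobile 11.1% vs 2.8%), Variant P has the higher rate every time. Pooled: 19.3% vs 31.1% — Variant W has the higher rate overall. The two comparisons disagree.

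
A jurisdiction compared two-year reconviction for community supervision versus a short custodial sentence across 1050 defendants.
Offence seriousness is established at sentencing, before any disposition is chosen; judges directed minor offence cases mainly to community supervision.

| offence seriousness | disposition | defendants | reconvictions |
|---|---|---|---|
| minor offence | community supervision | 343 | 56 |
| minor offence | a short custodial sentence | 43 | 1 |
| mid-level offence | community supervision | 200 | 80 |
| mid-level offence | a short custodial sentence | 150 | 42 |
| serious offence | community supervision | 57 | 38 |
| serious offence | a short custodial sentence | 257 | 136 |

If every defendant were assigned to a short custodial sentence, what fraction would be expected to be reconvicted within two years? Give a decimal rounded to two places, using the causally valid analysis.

0.26

a short custodial sentence is lower inside every offence seriousness stratum but community supervision is lower in aggregate. Whether to stratify depends on how offence seriousness relates to the disposition.
Offence seriousness satisfies the back-door criterion: it is not a descendant of the disposition, and it blocks the spurious path from disposition to outcome. Adjusting for it (i.e., using the within-offence seriousness rates) gives the causal effect.
Standardising a short custodial sentence to the population offence seriousness mix: 0.368·1/43 + 0.333·42/150 + 0.299·136/257 = 0.260.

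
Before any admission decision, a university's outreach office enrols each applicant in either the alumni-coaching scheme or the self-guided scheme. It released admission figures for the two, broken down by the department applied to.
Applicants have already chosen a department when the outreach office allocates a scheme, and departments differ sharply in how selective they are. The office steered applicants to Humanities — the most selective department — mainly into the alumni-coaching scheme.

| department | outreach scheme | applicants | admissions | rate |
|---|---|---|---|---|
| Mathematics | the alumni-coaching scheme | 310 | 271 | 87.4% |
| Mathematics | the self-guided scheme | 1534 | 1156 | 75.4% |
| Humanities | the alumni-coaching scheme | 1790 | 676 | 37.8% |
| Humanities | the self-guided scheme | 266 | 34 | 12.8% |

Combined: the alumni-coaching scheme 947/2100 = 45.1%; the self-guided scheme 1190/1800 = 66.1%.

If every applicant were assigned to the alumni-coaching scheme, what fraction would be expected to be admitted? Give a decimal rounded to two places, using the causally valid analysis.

0.61

the alumni-coaching scheme is higher inside every department stratum but the self-guided scheme is higher in aggregate. Whether to stratify depends on how department relates to the outreach scheme.
Since department is a pre-existing factor (not a product of the outreach scheme) and it affects the outcome on its own, it is a confounder. The stratified rates, not the pooled rate, identify the causal effect.
Standardising the alumni-coaching scheme to the population department mix: 0.473·271/310 + 0.527·676/1790 = 0.612.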